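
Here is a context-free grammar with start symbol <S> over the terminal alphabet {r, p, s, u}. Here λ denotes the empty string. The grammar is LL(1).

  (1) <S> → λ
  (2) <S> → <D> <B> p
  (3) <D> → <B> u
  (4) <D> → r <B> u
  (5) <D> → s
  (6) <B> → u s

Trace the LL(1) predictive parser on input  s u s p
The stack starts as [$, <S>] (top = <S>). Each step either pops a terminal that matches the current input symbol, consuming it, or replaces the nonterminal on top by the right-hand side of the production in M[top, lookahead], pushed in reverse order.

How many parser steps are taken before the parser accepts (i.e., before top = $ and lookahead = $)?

     Stack        Input      Action
  1  $ <S>        s u s p $  expand <S> → <D> <B> p
  2  $ p <B> <D>  s u s p $  expand <D> → s
  3  $ p <B> s    s u s p $  match s
  4  $ p <B>      u s p $    expand <B> → u s
  5  $ p s u      u s p $    match u
  6  $ p s        s p $      match s
  7  $ p          p $        match p
Accept reached after 7 steps.

7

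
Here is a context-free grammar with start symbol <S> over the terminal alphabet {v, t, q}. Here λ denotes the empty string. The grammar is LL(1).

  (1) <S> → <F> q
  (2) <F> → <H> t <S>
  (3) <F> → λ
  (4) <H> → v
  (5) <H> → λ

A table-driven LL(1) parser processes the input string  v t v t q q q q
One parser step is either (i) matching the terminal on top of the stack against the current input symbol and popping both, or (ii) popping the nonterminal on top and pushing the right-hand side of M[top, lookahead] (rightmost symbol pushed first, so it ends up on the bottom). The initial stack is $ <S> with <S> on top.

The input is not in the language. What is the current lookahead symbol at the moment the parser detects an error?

step 1: stack=$ <S>  input=v t v t q q q q $  — expand <S> → <F> q
step 2: stack=$ q <F>  input=v t v t q q q q $  — expand <F> → <H> t <S>
step 3: stack=$ q <S> t <H>  input=v t v t q q q q $  — expand <H> → v
step 4: stack=$ q <S> t v  input=v t v t q q q q $  — match v
step 5: stack=$ q <S> t  input=t v t q q q q $  — match t
step 6: stack=$ q <S>  input=v t q q q q $  — expand <S> → <F> q
step 7: stack=$ q q <F>  input=v t q q q q $  — expand <F> → <H> t <S>
step 8: stack=$ q q <S> t <H>  input=v t q q q q $  — expand <H> → v
step 9: stack=$ q q <S> t v  input=v t q q q q $  — match v
step 10: stack=$ q q <S> t  input=t q q q q $  — match t
step 11: stack=$ q q <S>  input=q q q q $  — expand <S> → <F> q
step 12: stack=$ q q q <F>  input=q q q q $  — expand <F> → λ
step 13: stack=$ q q q  input=q q q q $  — match q
step 14: stack=$ q q  input=q q q $  — match q
step 15: stack=$ q  input=q q $  — match q
step 16: stack=$  input=q $  — error: stack empty but input remains

q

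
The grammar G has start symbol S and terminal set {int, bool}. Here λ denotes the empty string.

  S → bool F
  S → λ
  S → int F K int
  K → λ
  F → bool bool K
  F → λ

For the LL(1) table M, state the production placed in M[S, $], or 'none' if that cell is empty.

FIRST(S) = {λ, bool, int}
FIRST(K) = {λ}
FIRST(F) = {λ, bool}
FOLLOW(S) includes $ since S is the start symbol.
FOLLOW(S): S appears on no right-hand side. Thus FOLLOW(S) = {$}.
For S → bool F: FIRST(bool F) = {bool}, so it goes in M[S, t] for t ∈ {bool}.
For S → λ: FIRST(λ) = {λ}, so it goes in M[S, t] for t ∈ {}; since λ ∈ FIRST, also for every t ∈ FOLLOW(S) = {$}.
For S → int F K int: FIRST(int F K int) = {int}, so it goes in M[S, t] for t ∈ {int}.

S → λ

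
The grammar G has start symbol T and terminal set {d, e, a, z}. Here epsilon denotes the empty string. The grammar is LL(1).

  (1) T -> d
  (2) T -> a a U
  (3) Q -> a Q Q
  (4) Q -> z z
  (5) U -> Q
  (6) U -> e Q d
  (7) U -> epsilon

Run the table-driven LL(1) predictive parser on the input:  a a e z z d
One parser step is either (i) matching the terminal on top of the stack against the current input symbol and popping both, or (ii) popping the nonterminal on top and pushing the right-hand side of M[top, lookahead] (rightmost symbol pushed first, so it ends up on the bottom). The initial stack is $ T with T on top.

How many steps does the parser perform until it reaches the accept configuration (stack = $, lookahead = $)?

step 1: stack=$ T  input=a a e z z d $  — expand T -> a a U
step 2: stack=$ U a a  input=a a e z z d $  — match a
step 3: stack=$ U a  input=a e z z d $  — match a
step 4: stack=$ U  input=e z z d $  — expand U -> e Q d
step 5: stack=$ d Q e  input=e z z d $  — match e
step 6: stack=$ d Q  input=z z d $  — expand Q -> z z
step 7: stack=$ d z z  input=z z d $  — match z
step 8: stack=$ d z  input=z d $  — match z
step 9: stack=$ d  input=d $  — match d
Accept reached after 9 steps.

9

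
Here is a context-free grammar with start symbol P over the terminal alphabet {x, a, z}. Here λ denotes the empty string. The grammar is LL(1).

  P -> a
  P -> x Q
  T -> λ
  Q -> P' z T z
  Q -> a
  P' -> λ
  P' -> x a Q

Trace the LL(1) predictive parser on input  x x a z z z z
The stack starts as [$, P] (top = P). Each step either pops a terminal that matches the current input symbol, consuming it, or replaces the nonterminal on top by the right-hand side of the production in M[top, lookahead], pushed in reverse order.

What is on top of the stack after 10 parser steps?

z

      Stack             Input            Action
   1  $ P               x x a z z z z $  expand P -> x Q
   2  $ Q x             x x a z z z z $  match x
   3  $ Q               x a z z z z $    expand Q -> P' z T z
   4  $ z T z P'        x a z z z z $    expand P' -> x a Q
   5  $ z T z Q a x     x a z z z z $    match x
   6  $ z T z Q a       a z z z z $      match a
   7  $ z T z Q         z z z z $        expand Q -> P' z T z
   8  $ z T z z T z P'  z z z z $        expand P' -> λ
   9  $ z T z z T z     z z z z $        match z
  10  $ z T z z T       z z z $          expand T -> λ
Stack after step 10: $ z T z z (top = z).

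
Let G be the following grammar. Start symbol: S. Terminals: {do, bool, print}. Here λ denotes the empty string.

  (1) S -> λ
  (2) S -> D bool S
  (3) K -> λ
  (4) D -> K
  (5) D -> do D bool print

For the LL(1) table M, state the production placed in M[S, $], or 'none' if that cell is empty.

FIRST(K) = {λ}
FIRST(D) = {λ, do}  (via K)
FIRST(S) = {λ, bool, do}  (via D bool S)
FOLLOW(S) includes $ since S is the start symbol.
FOLLOW(S): in S->D bool S, the suffix after S is empty (adds nothing new). Thus FOLLOW(S) = {$}.
For S -> λ: FIRST(λ) = {λ}, so it goes in M[S, t] for t ∈ {}; since λ ∈ FIRST, also for every t ∈ FOLLOW(S) = {$}.
For S -> D bool S: FIRST(D bool S) = {bool, do}, so it goes in M[S, t] for t ∈ {bool, do}.

S -> λ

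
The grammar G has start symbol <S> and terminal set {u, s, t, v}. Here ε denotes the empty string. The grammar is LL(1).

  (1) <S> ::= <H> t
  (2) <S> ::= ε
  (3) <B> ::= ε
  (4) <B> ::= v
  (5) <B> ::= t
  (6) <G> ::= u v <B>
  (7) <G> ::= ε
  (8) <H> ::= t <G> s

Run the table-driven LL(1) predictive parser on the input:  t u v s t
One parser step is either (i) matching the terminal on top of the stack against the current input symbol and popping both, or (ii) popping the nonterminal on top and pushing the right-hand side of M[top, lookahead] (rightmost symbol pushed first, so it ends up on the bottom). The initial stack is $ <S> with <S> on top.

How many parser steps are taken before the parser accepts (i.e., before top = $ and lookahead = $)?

     Stack          Input        Action
  1  $ <S>          t u v s t $  expand <S> ::= <H> t
  2  $ t <H>        t u v s t $  expand <H> ::= t <G> s
  3  $ t s <G> t    t u v s t $  match t
  4  $ t s <G>      u v s t $    expand <G> ::= u v <B>
  5  $ t s <B> v u  u v s t $    match u
  6  $ t s <B> v    v s t $      match v
  7  $ t s <B>      s t $        expand <B> ::= ε
  8  $ t s          s t $        match s
  9  $ t            t $          match t
Accept reached after 9 steps.

9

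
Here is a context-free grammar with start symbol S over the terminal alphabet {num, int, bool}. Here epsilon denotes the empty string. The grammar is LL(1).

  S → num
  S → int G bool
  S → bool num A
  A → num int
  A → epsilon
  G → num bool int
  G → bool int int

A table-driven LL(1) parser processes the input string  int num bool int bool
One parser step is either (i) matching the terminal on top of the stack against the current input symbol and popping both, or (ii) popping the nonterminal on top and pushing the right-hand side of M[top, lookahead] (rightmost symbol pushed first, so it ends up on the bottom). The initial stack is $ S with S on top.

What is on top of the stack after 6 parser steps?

step 1: stack=$ S  input=int num bool int bool $  — expand S → int G bool
step 2: stack=$ bool G int  input=int num bool int bool $  — match int
step 3: stack=$ bool G  input=num bool int bool $  — expand G → num bool int
step 4: stack=$ bool int bool num  input=num bool int bool $  — match num
step 5: stack=$ bool int bool  input=bool int bool $  — match bool
step 6: stack=$ bool int  input=int bool $  — match int
Stack after step 6: $ bool (top = bool).

bool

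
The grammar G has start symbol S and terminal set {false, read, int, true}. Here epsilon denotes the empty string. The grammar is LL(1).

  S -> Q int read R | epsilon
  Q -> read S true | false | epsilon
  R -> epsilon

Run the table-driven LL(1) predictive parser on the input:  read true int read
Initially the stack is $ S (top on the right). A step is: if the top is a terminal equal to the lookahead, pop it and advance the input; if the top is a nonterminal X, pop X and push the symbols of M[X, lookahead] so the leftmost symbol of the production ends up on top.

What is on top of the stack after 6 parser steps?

step 1: stack=$ S  input=read true int read $  — expand S -> Q int read R
step 2: stack=$ R read int Q  input=read true int read $  — expand Q -> read S true
step 3: stack=$ R read int true S read  input=read true int read $  — match read
step 4: stack=$ R read int true S  input=true int read $  — expand S -> epsilon
step 5: stack=$ R read int true  input=true int read $  — match true
step 6: stack=$ R read int  input=int read $  — match int
Stack after step 6: $ R read (top = read).

read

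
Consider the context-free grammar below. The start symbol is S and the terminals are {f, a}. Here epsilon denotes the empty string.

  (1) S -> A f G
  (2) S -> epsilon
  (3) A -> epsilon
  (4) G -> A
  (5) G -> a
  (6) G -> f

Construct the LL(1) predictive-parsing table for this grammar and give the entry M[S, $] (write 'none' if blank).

S -> epsilon

FIRST(A) = {epsilon}
FIRST(S) = {epsilon, f}  (via A f G)
FIRST(G) = {epsilon, a, f}  (via A)
FOLLOW(S) includes $ since S is the start symbol.
FOLLOW(S): S appears on no right-hand side. Thus FOLLOW(S) = {$}.
For S -> A f G: FIRST(A f G) = {f}, so it goes in M[S, t] for t ∈ {f}.
For S -> epsilon: FIRST(epsilon) = {epsilon}, so it goes in M[S, t] for t ∈ {}; since epsilon ∈ FIRST, also for every t ∈ FOLLOW(S) = {$}.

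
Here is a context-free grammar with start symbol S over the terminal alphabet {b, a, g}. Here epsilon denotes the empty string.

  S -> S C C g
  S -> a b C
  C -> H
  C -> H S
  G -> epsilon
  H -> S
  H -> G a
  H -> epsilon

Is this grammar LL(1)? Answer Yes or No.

FIRST(S) = {a}
FIRST(C) = {epsilon, a}
FIRST(G) = {epsilon}
FIRST(H) = {epsilon, a}
FOLLOW(S) = {$, a, g}
FOLLOW(C) = {$, a, g}
FOLLOW(G) = {a}
FOLLOW(H) = {$, a, g}
Cell M[C, a] receives both C -> H and C -> H S — the grammar is not LL(1).

No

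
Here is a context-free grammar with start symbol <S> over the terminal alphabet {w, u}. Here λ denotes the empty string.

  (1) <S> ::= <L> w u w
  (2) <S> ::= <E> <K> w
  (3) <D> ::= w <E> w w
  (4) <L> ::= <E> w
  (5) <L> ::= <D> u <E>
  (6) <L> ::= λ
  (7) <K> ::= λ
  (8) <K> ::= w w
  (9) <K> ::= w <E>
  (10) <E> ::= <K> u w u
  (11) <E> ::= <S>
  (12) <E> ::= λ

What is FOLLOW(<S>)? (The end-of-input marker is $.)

{$, u, w}

FIRST(<D>): from <D>::=w <E> w w we get {w}. So FIRST(<D>) = {w}.
FIRST(<K>): from <K>::=λ we get {λ}; from <K>::=w w we get {w}; from <K>::=w <E> we get {w}. So FIRST(<K>) = {λ, w}.
FIRST(<S>): from <S>::=<L> w u w we get {u, w}; from <S>::=<E> <K> w we get {u, w}. So FIRST(<S>) = {u, w}.
FIRST(<E>): from <E>::=<K> u w u we get {u, w}; from <E>::=<S> we get {u, w}; from <E>::=λ we get {λ}. So FIRST(<E>) = {λ, u, w}.
FIRST(<L>): from <L>::=<E> w we get {u, w}; from <L>::=<D> u <E> we get {w}; from <L>::=λ we get {λ}. So FIRST(<L>) = {λ, u, w}.
FOLLOW(<S>) includes $ since <S> is the start symbol.
FOLLOW(<D>): in <L>::=<D> u <E>, <D> is followed by u <E> with FIRST {u}. Thus FOLLOW(<D>) = {u}.
FOLLOW(<L>): in <S>::=<L> w u w, <L> is followed by w u w with FIRST {w}. Thus FOLLOW(<L>) = {w}.
FOLLOW(<K>): in <S>::=<E> <K> w, <K> is followed by w with FIRST {w}; in <E>::=<K> u w u, <K> is followed by u w u with FIRST {u}. Thus FOLLOW(<K>) = {u, w}.
FOLLOW(<E>): in <S>::=<E> <K> w, <E> is followed by <K> w with FIRST {w}; in <D>::=w <E> w w, <E> is followed by w w with FIRST {w}; in <L>::=<E> w, <E> is followed by w with FIRST {w}; in <L>::=<D> u <E>, the suffix after <E> is empty, so FOLLOW(<E>) ⊇ FOLLOW(<L>) = {w}; in <K>::=w <E>, the suffix after <E> is empty, so FOLLOW(<E>) ⊇ FOLLOW(<K>) = {u, w}. Thus FOLLOW(<E>) = {u, w}.
FOLLOW(<S>): in <E>::=<S>, the suffix after <S> is empty, so FOLLOW(<S>) ⊇ FOLLOW(<E>) = {u, w}. Thus FOLLOW(<S>) = {$, u, w}.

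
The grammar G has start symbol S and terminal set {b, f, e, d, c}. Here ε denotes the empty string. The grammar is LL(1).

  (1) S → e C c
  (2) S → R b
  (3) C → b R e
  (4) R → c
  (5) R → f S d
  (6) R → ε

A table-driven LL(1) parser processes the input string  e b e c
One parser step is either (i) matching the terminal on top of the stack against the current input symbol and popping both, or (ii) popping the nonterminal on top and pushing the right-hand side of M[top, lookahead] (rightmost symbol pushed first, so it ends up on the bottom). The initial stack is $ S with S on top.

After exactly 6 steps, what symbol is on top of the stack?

c

step 1: stack=$ S  input=e b e c $  — expand S → e C c
step 2: stack=$ c C e  input=e b e c $  — match e
step 3: stack=$ c C  input=b e c $  — expand C → b R e
step 4: stack=$ c e R b  input=b e c $  — match b
step 5: stack=$ c e R  input=e c $  — expand R → ε
step 6: stack=$ c e  input=e c $  — match e
Stack after step 6: $ c (top = c).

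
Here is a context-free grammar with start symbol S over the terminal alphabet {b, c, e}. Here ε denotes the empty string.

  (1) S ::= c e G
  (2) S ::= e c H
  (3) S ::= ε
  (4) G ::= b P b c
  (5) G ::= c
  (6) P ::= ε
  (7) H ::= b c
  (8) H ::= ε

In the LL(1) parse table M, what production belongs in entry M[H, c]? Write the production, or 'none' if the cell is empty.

FIRST(S) = {ε, c, e}
FIRST(G) = {b, c}
FIRST(P) = {ε}
FIRST(H) = {ε, b}
FOLLOW(S) includes $ since S is the start symbol.
FOLLOW(S): S appears on no right-hand side. Thus FOLLOW(S) = {$}.
FOLLOW(H): in S::=e c H, the suffix after H is empty, so FOLLOW(H) ⊇ FOLLOW(S) = {$}. Thus FOLLOW(H) = {$}.
For H ::= b c: FIRST(b c) = {b}, so it goes in M[H, t] for t ∈ {b}.
For H ::= ε: FIRST(ε) = {ε}, so it goes in M[H, t] for t ∈ {}; since ε ∈ FIRST, also for every t ∈ FOLLOW(H) = {$}.
None of these place a production in M[H, c].

none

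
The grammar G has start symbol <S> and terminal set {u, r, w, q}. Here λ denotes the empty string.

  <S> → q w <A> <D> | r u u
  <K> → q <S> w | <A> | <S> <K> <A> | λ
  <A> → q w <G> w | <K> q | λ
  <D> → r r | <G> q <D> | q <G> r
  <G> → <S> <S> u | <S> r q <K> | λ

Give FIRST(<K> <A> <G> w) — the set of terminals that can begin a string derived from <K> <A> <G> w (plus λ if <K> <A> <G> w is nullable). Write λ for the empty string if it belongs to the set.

FIRST(<S>): from <S>→q w <A> <D> we get {q}; from <S>→r u u we get {r}. So FIRST(<S>) = {q, r}.
FIRST(<G>): from <G>→<S> <S> u we get {q, r}; from <G>→<S> r q <K> we get {q, r}; from <G>→λ we get {λ}. So FIRST(<G>) = {λ, q, r}.
FIRST(<D>): from <D>→r r we get {r}; from <D>→<G> q <D> we get {q, r}; from <D>→q <G> r we get {q}. So FIRST(<D>) = {q, r}.
FIRST(<K>): from <K>→q <S> w we get {q}; from <K>→<A> we get {λ, q, r}; from <K>→<S> <K> <A> we get {q, r}; from <K>→λ we get {λ}. So FIRST(<K>) = {λ, q, r}.
FIRST(<A>): from <A>→q w <G> w we get {q}; from <A>→<K> q we get {q, r}; from <A>→λ we get {λ}. So FIRST(<A>) = {λ, q, r}.
FIRST(<K> <A> <G> w): take FIRST of each symbol in turn, carrying on past any symbol whose FIRST contains λ; result {q, r, w}.

{q, r, w}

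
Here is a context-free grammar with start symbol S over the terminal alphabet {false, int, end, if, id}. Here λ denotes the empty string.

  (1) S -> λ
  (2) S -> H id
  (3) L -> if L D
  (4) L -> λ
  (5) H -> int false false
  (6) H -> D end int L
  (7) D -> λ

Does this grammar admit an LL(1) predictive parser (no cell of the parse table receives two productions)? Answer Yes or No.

FIRST(S) = {λ, end, int}
FIRST(L) = {λ, if}
FIRST(H) = {end, int}
FIRST(D) = {λ}
FOLLOW(S) = {$}
FOLLOW(L) = {id}
FOLLOW(H) = {id}
FOLLOW(D) = {end, id}
Each cell of M receives at most one production.

Yes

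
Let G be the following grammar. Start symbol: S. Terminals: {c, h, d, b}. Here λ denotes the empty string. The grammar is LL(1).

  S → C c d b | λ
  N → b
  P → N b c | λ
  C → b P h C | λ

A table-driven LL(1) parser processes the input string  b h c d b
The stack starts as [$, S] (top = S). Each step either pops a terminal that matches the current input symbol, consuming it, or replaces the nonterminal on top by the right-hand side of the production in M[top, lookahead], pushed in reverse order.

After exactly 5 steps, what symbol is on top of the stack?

     Stack            Input        Action
  1  $ S              b h c d b $  expand S → C c d b
  2  $ b d c C        b h c d b $  expand C → b P h C
  3  $ b d c C h P b  b h c d b $  match b
  4  $ b d c C h P    h c d b $    expand P → λ
  5  $ b d c C h      h c d b $    match h
Stack after step 5: $ b d c C (top = C).

C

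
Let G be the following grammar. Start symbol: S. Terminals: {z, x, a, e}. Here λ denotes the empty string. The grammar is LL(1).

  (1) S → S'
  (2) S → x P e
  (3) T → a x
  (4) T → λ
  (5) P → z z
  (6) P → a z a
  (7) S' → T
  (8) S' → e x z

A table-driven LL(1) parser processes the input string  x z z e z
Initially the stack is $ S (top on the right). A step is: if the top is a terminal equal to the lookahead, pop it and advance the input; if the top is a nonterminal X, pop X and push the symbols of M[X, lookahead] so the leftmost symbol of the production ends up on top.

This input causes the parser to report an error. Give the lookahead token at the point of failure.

     Stack    Input        Action
  1  $ S      x z z e z $  expand S → x P e
  2  $ e P x  x z z e z $  match x
  3  $ e P    z z e z $    expand P → z z
  4  $ e z z  z z e z $    match z
  5  $ e z    z e z $      match z
  6  $ e      e z $        match e
  7  $        z $          error: stack empty but input remains

z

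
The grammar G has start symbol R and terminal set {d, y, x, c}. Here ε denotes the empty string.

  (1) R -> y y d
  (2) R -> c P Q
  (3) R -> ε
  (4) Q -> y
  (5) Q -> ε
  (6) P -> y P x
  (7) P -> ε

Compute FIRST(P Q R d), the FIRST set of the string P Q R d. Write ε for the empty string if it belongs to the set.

{c, d, y}

FIRST(R): from R->y y d we get {y}; from R->c P Q we get {c}; from R->ε we get {ε}. So FIRST(R) = {ε, c, y}.
FIRST(Q): from Q->y we get {y}; from Q->ε we get {ε}. So FIRST(Q) = {ε, y}.
FIRST(P): from P->y P x we get {y}; from P->ε we get {ε}. So FIRST(P) = {ε, y}.
FIRST(P Q R d): take FIRST of each symbol in turn, carrying on past any symbol whose FIRST contains ε; result {c, d, y}.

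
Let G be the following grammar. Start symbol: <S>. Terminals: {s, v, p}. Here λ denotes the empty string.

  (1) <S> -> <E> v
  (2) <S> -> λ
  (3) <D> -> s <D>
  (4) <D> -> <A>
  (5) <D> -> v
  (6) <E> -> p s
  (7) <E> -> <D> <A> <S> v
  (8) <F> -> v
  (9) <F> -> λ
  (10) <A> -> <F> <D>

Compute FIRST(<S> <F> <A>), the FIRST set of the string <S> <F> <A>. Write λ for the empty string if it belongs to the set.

FIRST(<F>): from <F>->v we get {v}; from <F>->λ we get {λ}. So FIRST(<F>) = {λ, v}.
FIRST(<S>): from <S>-><E> v we get {p, s, v}; from <S>->λ we get {λ}. So FIRST(<S>) = {λ, p, s, v}.
FIRST(<D>): from <D>->s <D> we get {s}; from <D>-><A> we get {s, v}; from <D>->v we get {v}. So FIRST(<D>) = {s, v}.
FIRST(<E>): from <E>->p s we get {p}; from <E>-><D> <A> <S> v we get {s, v}. So FIRST(<E>) = {p, s, v}.
FIRST(<A>): from <A>-><F> <D> we get {s, v}. So FIRST(<A>) = {s, v}.
FIRST(<S> <F> <A>): take FIRST of each symbol in turn, carrying on past any symbol whose FIRST contains λ; result {p, s, v}.

{p, s, v}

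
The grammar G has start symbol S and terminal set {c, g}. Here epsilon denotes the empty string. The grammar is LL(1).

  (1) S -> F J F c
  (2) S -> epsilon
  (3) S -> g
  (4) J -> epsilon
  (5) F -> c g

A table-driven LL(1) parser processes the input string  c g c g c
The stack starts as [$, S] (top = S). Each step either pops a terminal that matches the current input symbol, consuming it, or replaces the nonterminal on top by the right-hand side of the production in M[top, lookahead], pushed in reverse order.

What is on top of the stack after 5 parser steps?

     Stack        Input        Action
  1  $ S          c g c g c $  expand S -> F J F c
  2  $ c F J F    c g c g c $  expand F -> c g
  3  $ c F J g c  c g c g c $  match c
  4  $ c F J g    g c g c $    match g
  5  $ c F J      c g c $      expand J -> epsilon
Stack after step 5: $ c F (top = F).

F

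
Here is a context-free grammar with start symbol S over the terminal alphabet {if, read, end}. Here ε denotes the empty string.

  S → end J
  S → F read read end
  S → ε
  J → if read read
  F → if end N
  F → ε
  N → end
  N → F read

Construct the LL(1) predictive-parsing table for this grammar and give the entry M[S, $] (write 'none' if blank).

S → ε

FIRST(J): from J→if read read we get {if}. So FIRST(J) = {if}.
FIRST(F): from F→if end N we get {if}; from F→ε we get {ε}. So FIRST(F) = {ε, if}.
FIRST(S): from S→end J we get {end}; from S→F read read end we get {if, read}; from S→ε we get {ε}. So FIRST(S) = {ε, end, if, read}.
FIRST(N): from N→end we get {end}; from N→F read we get {if, read}. So FIRST(N) = {end, if, read}.
FOLLOW(S) includes $ since S is the start symbol.
FOLLOW(S): S appears on no right-hand side. Thus FOLLOW(S) = {$}.
For S → end J: FIRST(end J) = {end}, so it goes in M[S, t] for t ∈ {end}.
For S → F read read end: FIRST(F read read end) = {if, read}, so it goes in M[S, t] for t ∈ {if, read}.
For S → ε: FIRST(ε) = {ε}, so it goes in M[S, t] for t ∈ {}; since ε ∈ FIRST, also for every t ∈ FOLLOW(S) = {$}.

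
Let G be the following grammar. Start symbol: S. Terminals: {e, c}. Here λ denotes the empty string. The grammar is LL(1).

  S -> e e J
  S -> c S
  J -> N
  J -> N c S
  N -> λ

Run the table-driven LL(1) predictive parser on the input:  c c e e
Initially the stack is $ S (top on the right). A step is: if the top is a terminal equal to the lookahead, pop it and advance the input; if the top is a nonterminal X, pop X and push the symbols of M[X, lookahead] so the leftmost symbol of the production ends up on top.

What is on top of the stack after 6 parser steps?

e

     Stack    Input      Action
  1  $ S      c c e e $  expand S -> c S
  2  $ S c    c c e e $  match c
  3  $ S      c e e $    expand S -> c S
  4  $ S c    c e e $    match c
  5  $ S      e e $      expand S -> e e J
  6  $ J e e  e e $      match e
Stack after step 6: $ J e (top = e).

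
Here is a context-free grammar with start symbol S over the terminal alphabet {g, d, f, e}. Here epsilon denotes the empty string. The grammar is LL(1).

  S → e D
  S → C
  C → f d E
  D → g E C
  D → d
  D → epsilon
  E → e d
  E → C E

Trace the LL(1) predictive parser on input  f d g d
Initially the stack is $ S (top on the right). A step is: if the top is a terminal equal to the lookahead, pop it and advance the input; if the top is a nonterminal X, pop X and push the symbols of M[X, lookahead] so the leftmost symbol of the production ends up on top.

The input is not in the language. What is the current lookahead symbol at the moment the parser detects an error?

     Stack    Input      Action
  1  $ S      f d g d $  expand S → C
  2  $ C      f d g d $  expand C → f d E
  3  $ E d f  f d g d $  match f
  4  $ E d    d g d $    match d
  5  $ E      g d $      error: M[E, g] is empty

g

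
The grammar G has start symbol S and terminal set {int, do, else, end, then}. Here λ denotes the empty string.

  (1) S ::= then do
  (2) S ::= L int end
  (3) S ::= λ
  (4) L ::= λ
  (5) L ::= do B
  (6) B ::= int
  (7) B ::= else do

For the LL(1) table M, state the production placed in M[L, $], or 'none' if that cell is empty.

FIRST(L) = {λ, do}
FIRST(B) = {else, int}
FIRST(S) = {λ, do, int, then}  (via L int end)
FOLLOW(S) includes $ since S is the start symbol.
FOLLOW(L): in S::=L int end, L is followed by int end with FIRST {int}. Thus FOLLOW(L) = {int}.
For L ::= λ: FIRST(λ) = {λ}, so it goes in M[L, t] for t ∈ {}; since λ ∈ FIRST, also for every t ∈ FOLLOW(L) = {int}.
For L ::= do B: FIRST(do B) = {do}, so it goes in M[L, t] for t ∈ {do}.
None of these place a production in M[L, $].

none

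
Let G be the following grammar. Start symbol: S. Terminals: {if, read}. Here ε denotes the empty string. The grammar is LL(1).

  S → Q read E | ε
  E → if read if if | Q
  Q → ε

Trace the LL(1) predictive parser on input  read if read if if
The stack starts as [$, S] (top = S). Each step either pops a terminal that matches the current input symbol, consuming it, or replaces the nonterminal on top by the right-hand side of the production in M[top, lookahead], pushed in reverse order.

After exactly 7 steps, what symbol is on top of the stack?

if

step 1: stack=$ S  input=read if read if if $  — expand S → Q read E
step 2: stack=$ E read Q  input=read if read if if $  — expand Q → ε
step 3: stack=$ E read  input=read if read if if $  — match read
step 4: stack=$ E  input=if read if if $  — expand E → if read if if
step 5: stack=$ if if read if  input=if read if if $  — match if
step 6: stack=$ if if read  input=read if if $  — match read
step 7: stack=$ if if  input=if if $  — match if
Stack after step 7: $ if (top = if).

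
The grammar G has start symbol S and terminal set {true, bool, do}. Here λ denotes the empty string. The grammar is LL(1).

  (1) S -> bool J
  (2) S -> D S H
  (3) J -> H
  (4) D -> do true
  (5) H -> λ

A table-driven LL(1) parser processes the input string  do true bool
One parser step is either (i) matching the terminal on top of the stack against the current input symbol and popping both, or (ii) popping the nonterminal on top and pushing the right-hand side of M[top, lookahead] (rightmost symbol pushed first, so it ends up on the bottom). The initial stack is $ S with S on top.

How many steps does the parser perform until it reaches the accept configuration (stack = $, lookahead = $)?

     Stack          Input           Action
  1  $ S            do true bool $  expand S -> D S H
  2  $ H S D        do true bool $  expand D -> do true
  3  $ H S true do  do true bool $  match do
  4  $ H S true     true bool $     match true
  5  $ H S          bool $          expand S -> bool J
  6  $ H J bool     bool $          match bool
  7  $ H J          $               expand J -> H
  8  $ H H          $               expand H -> λ
  9  $ H            $               expand H -> λ
Accept reached after 9 steps.

9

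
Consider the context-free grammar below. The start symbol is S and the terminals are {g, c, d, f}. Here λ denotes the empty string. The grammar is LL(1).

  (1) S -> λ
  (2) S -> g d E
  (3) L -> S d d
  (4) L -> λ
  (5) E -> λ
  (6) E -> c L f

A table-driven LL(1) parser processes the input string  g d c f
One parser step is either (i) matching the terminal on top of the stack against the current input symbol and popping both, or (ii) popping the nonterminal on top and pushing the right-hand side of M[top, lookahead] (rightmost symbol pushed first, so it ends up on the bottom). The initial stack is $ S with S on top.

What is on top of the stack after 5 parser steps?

L

     Stack    Input      Action
  1  $ S      g d c f $  expand S -> g d E
  2  $ E d g  g d c f $  match g
  3  $ E d    d c f $    match d
  4  $ E      c f $      expand E -> c L f
  5  $ f L c  c f $      match c
Stack after step 5: $ f L (top = L).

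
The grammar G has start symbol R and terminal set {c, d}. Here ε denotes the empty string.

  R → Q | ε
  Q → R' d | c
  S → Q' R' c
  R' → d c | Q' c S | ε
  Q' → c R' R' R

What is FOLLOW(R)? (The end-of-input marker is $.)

{$, c, d}

FIRST(Q'): from Q'→c R' R' R we get {c}. So FIRST(Q') = {c}.
FIRST(S): from S→Q' R' c we get {c}. So FIRST(S) = {c}.
FIRST(R'): from R'→d c we get {d}; from R'→Q' c S we get {c}; from R'→ε we get {ε}. So FIRST(R') = {ε, c, d}.
FIRST(Q): from Q→R' d we get {c, d}; from Q→c we get {c}. So FIRST(Q) = {c, d}.
FIRST(R): from R→Q we get {c, d}; from R→ε we get {ε}. So FIRST(R) = {ε, c, d}.
FOLLOW(R) includes $ since R is the start symbol.
FOLLOW(Q'): in S→Q' R' c, Q' is followed by R' c with FIRST {c, d}; in R'→Q' c S, Q' is followed by c S with FIRST {c}. Thus FOLLOW(Q') = {c, d}.
FOLLOW(R): in Q'→c R' R' R, the suffix after R is empty, so FOLLOW(R) ⊇ FOLLOW(Q') = {c, d}. Thus FOLLOW(R) = {$, c, d}.
FOLLOW(Q): in R→Q, the suffix after Q is empty, so FOLLOW(Q) ⊇ FOLLOW(R) = {$, c, d}. Thus FOLLOW(Q) = {$, c, d}.
FOLLOW(R'): in Q→R' d, R' is followed by d with FIRST {d}; in S→Q' R' c, R' is followed by c with FIRST {c}; in Q'→c R' R' R (occurrence 1), R' is followed by R' R with FIRST {ε, c, d}; in Q'→c R' R' R (occurrence 1), the suffix after R' is nullable, so FOLLOW(R') ⊇ FOLLOW(Q') = {c, d}; in Q'→c R' R' R (occurrence 2), R' is followed by R with FIRST {ε, c, d}; in Q'→c R' R' R (occurrence 2), the suffix after R' is nullable, so FOLLOW(R') ⊇ FOLLOW(Q') = {c, d}. Thus FOLLOW(R') = {c, d}.
FOLLOW(S): in R'→Q' c S, the suffix after S is empty, so FOLLOW(S) ⊇ FOLLOW(R') = {c, d}. Thus FOLLOW(S) = {c, d}.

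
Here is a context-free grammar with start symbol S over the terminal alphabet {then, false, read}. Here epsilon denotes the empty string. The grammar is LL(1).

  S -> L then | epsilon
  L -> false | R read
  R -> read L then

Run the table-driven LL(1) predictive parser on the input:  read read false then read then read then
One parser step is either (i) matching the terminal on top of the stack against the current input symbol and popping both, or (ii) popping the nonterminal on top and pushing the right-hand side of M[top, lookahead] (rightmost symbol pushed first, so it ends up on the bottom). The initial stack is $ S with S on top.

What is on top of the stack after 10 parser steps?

read

      Stack                              Input                                       Action
   1  $ S                                read read false then read then read then $  expand S -> L then
   2  $ then L                           read read false then read then read then $  expand L -> R read
   3  $ then read R                      read read false then read then read then $  expand R -> read L then
   4  $ then read then L read            read read false then read then read then $  match read
   5  $ then read then L                 read false then read then read then $       expand L -> R read
   6  $ then read then read R            read false then read then read then $       expand R -> read L then
   7  $ then read then read then L read  read false then read then read then $       match read
   8  $ then read then read then L       false then read then read then $            expand L -> false
   9  $ then read then read then false   false then read then read then $            match false
  10  $ then read then read then         then read then read then $                  match then
Stack after step 10: $ then read then read (top = read).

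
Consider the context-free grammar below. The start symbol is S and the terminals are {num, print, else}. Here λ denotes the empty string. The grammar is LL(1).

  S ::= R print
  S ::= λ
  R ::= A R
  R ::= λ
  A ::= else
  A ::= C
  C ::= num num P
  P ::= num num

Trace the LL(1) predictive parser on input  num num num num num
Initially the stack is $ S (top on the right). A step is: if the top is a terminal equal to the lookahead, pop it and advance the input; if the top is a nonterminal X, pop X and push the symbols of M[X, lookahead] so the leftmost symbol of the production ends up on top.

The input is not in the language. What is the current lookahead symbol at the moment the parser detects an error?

$

step 1: stack=$ S  input=num num num num num $  — expand S ::= R print
step 2: stack=$ print R  input=num num num num num $  — expand R ::= A R
step 3: stack=$ print R A  input=num num num num num $  — expand A ::= C
step 4: stack=$ print R C  input=num num num num num $  — expand C ::= num num P
step 5: stack=$ print R P num num  input=num num num num num $  — match num
step 6: stack=$ print R P num  input=num num num num $  — match num
step 7: stack=$ print R P  input=num num num $  — expand P ::= num num
step 8: stack=$ print R num num  input=num num num $  — match num
step 9: stack=$ print R num  input=num num $  — match num
step 10: stack=$ print R  input=num $  — expand R ::= A R
step 11: stack=$ print R A  input=num $  — expand A ::= C
step 12: stack=$ print R C  input=num $  — expand C ::= num num P
step 13: stack=$ print R P num num  input=num $  — match num
step 14: stack=$ print R P num  input=$  — error: top is terminal num but lookahead is $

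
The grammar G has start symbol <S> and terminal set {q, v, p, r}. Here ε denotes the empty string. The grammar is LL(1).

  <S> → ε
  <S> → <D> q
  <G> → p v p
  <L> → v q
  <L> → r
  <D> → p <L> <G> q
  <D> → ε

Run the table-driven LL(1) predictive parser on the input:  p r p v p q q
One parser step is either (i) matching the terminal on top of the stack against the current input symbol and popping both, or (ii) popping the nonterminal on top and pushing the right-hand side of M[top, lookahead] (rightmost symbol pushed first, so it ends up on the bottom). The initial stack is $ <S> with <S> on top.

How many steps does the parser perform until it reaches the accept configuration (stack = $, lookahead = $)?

11

step 1: stack=$ <S>  input=p r p v p q q $  — expand <S> → <D> q
step 2: stack=$ q <D>  input=p r p v p q q $  — expand <D> → p <L> <G> q
step 3: stack=$ q q <G> <L> p  input=p r p v p q q $  — match p
step 4: stack=$ q q <G> <L>  input=r p v p q q $  — expand <L> → r
step 5: stack=$ q q <G> r  input=r p v p q q $  — match r
step 6: stack=$ q q <G>  input=p v p q q $  — expand <G> → p v p
step 7: stack=$ q q p v p  input=p v p q q $  — match p
step 8: stack=$ q q p v  input=v p q q $  — match v
step 9: stack=$ q q p  input=p q q $  — match p
step 10: stack=$ q q  input=q q $  — match q
step 11: stack=$ q  input=q $  — match q
Accept reached after 11 steps.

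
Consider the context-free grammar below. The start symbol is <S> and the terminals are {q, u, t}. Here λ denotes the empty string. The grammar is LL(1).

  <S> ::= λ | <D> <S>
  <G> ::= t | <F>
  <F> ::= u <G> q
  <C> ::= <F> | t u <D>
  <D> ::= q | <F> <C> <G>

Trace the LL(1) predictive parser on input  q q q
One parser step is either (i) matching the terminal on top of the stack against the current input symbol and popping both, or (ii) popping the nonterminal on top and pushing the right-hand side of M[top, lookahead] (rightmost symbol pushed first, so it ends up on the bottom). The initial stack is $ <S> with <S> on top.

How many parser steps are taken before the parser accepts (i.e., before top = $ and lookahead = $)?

step 1: stack=$ <S>  input=q q q $  — expand <S> ::= <D> <S>
step 2: stack=$ <S> <D>  input=q q q $  — expand <D> ::= q
step 3: stack=$ <S> q  input=q q q $  — match q
step 4: stack=$ <S>  input=q q $  — expand <S> ::= <D> <S>
step 5: stack=$ <S> <D>  input=q q $  — expand <D> ::= q
step 6: stack=$ <S> q  input=q q $  — match q
step 7: stack=$ <S>  input=q $  — expand <S> ::= <D> <S>
step 8: stack=$ <S> <D>  input=q $  — expand <D> ::= q
step 9: stack=$ <S> q  input=q $  — match q
step 10: stack=$ <S>  input=$  — expand <S> ::= λ
Accept reached after 10 steps.

10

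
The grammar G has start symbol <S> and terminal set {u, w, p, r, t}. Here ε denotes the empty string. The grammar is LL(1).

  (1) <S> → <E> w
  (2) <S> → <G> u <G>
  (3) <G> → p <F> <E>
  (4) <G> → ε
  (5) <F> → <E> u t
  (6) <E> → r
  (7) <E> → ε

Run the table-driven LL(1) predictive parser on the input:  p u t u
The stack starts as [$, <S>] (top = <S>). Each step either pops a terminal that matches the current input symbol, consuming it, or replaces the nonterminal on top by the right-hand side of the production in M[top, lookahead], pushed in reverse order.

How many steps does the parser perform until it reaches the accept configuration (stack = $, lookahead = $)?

10

step 1: stack=$ <S>  input=p u t u $  — expand <S> → <G> u <G>
step 2: stack=$ <G> u <G>  input=p u t u $  — expand <G> → p <F> <E>
step 3: stack=$ <G> u <E> <F> p  input=p u t u $  — match p
step 4: stack=$ <G> u <E> <F>  input=u t u $  — expand <F> → <E> u t
step 5: stack=$ <G> u <E> t u <E>  input=u t u $  — expand <E> → ε
step 6: stack=$ <G> u <E> t u  input=u t u $  — match u
step 7: stack=$ <G> u <E> t  input=t u $  — match t
step 8: stack=$ <G> u <E>  input=u $  — expand <E> → ε
step 9: stack=$ <G> u  input=u $  — match u
step 10: stack=$ <G>  input=$  — expand <G> → ε
Accept reached after 10 steps.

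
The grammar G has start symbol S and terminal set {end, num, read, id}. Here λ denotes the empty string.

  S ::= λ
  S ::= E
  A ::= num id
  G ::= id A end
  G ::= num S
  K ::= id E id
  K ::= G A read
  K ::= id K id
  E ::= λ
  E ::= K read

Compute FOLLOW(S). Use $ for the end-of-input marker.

{$, num}

FIRST(A) = {num}
FIRST(G) = {id, num}
FIRST(K) = {id, num}  (via G A read)
FIRST(E) = {λ, id, num}  (via K read)
FIRST(S) = {λ, id, num}  (via E)
FOLLOW(S) includes $ since S is the start symbol.
FOLLOW(A): in G::=id A end, A is followed by end with FIRST {end}; in K::=G A read, A is followed by read with FIRST {read}. Thus FOLLOW(A) = {end, read}.
FOLLOW(G): in K::=G A read, G is followed by A read with FIRST {num}. Thus FOLLOW(G) = {num}.
FOLLOW(S): in G::=num S, the suffix after S is empty, so FOLLOW(S) ⊇ FOLLOW(G) = {num}. Thus FOLLOW(S) = {$, num}.
FOLLOW(K): in K::=id K id, K is followed by id with FIRST {id}; in E::=K read, K is followed by read with FIRST {read}. Thus FOLLOW(K) = {id, read}.
FOLLOW(E): in S::=E, the suffix after E is empty, so FOLLOW(E) ⊇ FOLLOW(S) = {$, num}; in K::=id E id, E is followed by id with FIRST {id}. Thus FOLLOW(E) = {$, id, num}.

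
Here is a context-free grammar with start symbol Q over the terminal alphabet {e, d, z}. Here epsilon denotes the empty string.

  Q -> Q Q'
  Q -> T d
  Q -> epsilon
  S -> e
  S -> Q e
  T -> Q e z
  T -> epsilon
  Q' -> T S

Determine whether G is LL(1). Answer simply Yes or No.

No

FIRST(Q) = {epsilon, d, e}
FIRST(S) = {d, e}
FIRST(T) = {epsilon, d, e}
FIRST(Q') = {d, e}
FOLLOW(Q) = {$, d, e}
FOLLOW(S) = {$, d, e}
FOLLOW(T) = {d, e}
FOLLOW(Q') = {$, d, e}
Cell M[Q, d] receives both Q -> Q Q' and Q -> T d and Q -> epsilon — the grammar is not LL(1).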